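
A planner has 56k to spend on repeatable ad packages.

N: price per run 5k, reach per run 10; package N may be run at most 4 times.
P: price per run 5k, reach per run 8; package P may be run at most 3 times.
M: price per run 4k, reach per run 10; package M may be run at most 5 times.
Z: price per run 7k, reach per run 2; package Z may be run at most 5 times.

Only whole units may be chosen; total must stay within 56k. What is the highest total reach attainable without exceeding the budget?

Take 4×N, 3×P, and 5×M: price 55 ≤ 56, reach 4·10 + 3·8 + 5·10 = 114.
M has the best ratio (10/4) and is taken to its limit of 5; remaining capacity is filled optimally with the others.

114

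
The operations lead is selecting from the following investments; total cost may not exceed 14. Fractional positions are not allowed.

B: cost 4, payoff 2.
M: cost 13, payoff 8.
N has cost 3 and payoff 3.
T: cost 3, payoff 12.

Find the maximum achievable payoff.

This is an integer program with binary decision variables.
Allowing fractional choices, the relaxed optimum would be about 19.9, but investments are indivisible.
B + N + T: cost 4 + 3 + 3 = 10 ≤ 14, payoff 2 + 3 + 12 = 17.
N + T: cost 3 + 3 = 6 ≤ 14, payoff 3 + 12 = 15.
Best is B, N, and T with total payoff 17.

17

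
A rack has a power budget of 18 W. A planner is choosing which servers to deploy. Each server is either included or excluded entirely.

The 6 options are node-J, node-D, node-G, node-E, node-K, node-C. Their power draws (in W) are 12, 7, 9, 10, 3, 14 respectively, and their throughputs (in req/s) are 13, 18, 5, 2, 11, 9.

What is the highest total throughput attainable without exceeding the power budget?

29

This is an integer program with binary decision variables.
node-J + node-K: power draw 12 + 3 = 15 ≤ 18, throughput 13 + 11 = 24.
node-D + node-K: power draw 7 + 3 = 10 ≤ 18, throughput 18 + 11 = 29.
node-D + node-G: power draw 7 + 9 = 16 ≤ 18, throughput 18 + 5 = 23.
Best is node-D and node-K with total throughput 29.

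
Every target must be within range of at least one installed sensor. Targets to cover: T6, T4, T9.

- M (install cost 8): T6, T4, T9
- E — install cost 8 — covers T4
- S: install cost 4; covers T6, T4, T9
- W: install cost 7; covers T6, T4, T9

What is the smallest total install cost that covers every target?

S alone covers T6, T4, T9 — every target.
Total install cost: 4.

4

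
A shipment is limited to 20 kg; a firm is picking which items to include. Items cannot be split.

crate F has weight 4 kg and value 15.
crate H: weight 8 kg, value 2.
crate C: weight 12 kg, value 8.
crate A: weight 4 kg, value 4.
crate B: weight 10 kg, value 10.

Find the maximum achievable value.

This is a 0-1 knapsack instance.
crate F + crate C + crate A: weight 4 + 12 + 4 = 20 ≤ 20, value 15 + 8 + 4 = 27.
crate F + crate B: weight 4 + 10 = 14 ≤ 20, value 15 + 10 = 25.
crate F + crate A + crate B: weight 4 + 4 + 10 = 18 ≤ 20, value 15 + 4 + 10 = 29.
Best is crate F, crate A, and crate B with total value 29.

29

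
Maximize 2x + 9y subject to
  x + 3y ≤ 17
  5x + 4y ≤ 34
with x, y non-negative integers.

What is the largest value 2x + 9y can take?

The continuous relaxation peaks at (0, 5.67) with value 51.00; rounding to a feasible lattice point costs some objective.
(x,y)=(2,5): 1·2+3·5=17≤17, 5·2+4·5=30≤34, objective 49.
(x,y)=(1,5): 1·1+3·5=16≤17, 5·1+4·5=25≤34, objective 47.
The best lattice point is (2,5), giving 49.

49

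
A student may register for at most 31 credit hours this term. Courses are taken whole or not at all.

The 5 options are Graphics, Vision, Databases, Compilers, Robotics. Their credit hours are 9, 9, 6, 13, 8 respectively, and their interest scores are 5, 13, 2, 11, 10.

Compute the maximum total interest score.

34

Vision + Compilers + Robotics: credit hours 9 + 13 + 8 = 30 ≤ 31, interest score 13 + 11 + 10 = 34.
Graphics + Vision + Robotics: credit hours 9 + 9 + 8 = 26 ≤ 31, interest score 5 + 13 + 10 = 28.
Graphics + Vision + Compilers: credit hours 9 + 9 + 13 = 31 ≤ 31, interest score 5 + 13 + 11 = 29.
Best is Vision, Compilers, and Robotics with total interest score 34.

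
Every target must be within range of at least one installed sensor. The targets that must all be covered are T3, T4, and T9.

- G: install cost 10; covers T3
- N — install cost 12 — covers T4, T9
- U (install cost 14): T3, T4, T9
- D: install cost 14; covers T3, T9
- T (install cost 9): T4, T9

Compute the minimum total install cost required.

14

This is an integer covering problem.
U alone covers T3, T4, T9 — every target.
Total install cost: 14.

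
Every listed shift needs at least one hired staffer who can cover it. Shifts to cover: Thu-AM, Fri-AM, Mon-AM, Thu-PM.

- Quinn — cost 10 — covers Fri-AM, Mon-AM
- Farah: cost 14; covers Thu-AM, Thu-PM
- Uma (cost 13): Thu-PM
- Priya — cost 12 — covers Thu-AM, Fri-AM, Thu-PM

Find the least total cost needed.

Choose Quinn and Priya: together they cover Thu-AM, Fri-AM, Mon-AM, Thu-PM — every shift.
Total cost: 10 + 12 = 22.

22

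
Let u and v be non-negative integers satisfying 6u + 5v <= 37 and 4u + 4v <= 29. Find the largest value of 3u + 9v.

The continuous relaxation peaks at (0, 7.25) with value 65.25; rounding to a feasible lattice point costs some objective.
(u,v)=(0,7) is feasible, giving 63.
(u,v)=(1,6) is feasible, giving 57.
The best lattice point is (0,7), giving 63.

63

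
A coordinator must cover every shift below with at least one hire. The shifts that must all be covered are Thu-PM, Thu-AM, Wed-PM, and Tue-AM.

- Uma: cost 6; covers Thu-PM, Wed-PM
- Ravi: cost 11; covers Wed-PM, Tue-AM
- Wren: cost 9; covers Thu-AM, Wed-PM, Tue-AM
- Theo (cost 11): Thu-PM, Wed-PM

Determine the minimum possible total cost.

This is an integer covering problem.
Choose Uma and Wren: together they cover Thu-PM, Thu-AM, Wed-PM, Tue-AM — every shift.
Total cost: 6 + 9 = 15.
No cover costs less than 15.

15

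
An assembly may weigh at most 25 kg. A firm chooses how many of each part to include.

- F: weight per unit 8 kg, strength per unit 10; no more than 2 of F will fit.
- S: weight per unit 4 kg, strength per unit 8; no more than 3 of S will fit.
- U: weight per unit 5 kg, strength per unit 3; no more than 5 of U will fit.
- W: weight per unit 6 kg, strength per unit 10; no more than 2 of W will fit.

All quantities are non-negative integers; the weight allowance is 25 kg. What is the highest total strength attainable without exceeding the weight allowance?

This is a bounded integer knapsack.
S has the best ratio (8/4); taking only S gives at most 3×8 = 24 (stopped by the supply cap of 3).
Mixing does better — 3×S and 2×W: weight 24 ≤ 25, strength 3·8 + 2·10 = 44.

44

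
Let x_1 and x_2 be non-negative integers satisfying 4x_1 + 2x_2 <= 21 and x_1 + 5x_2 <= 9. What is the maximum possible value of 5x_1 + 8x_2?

28

The continuous relaxation peaks at (4.83, 0.833) with value 30.83; rounding to a feasible lattice point costs some objective.
(x_1,x_2)=(4,1): 4·4+2·1=18≤21, 1·4+5·1=9≤9, objective 28.
(x_1,x_2)=(5,0): 4·5+2·0=20≤21, 1·5+5·0=5≤9, objective 25.
The best lattice point is (4,1), giving 28.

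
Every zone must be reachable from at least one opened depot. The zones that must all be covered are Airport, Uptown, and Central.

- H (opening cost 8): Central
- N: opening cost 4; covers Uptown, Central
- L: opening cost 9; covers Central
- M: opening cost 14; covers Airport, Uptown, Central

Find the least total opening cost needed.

M alone covers Airport, Uptown, Central — every zone.
Total opening cost: 14.

14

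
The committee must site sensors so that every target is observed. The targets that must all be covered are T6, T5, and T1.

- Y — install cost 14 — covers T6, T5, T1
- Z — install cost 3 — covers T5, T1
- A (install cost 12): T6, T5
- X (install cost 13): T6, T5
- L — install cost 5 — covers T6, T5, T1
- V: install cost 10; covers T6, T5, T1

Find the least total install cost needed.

5

The greedy cost-per-new-target heuristic would pick Z and L for 8, but a cheaper cover exists.
L alone covers T6, T5, T1 — every target.
Total install cost: 5.
No cover costs less than 5.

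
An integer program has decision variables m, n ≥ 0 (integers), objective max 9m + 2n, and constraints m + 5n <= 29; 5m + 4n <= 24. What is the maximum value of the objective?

38

Relaxing integrality, the LP optimum is 43.20 at (m,n) = (4.8, 0), which is not an integer point.
(m,n)=(4,1): 1·4+5·1=9≤29, 5·4+4·1=24≤24, objective 38.
(m,n)=(4,0): 1·4+5·0=4≤29, 5·4+4·0=20≤24, objective 36.
(m,n)=(3,2): 1·3+5·2=13≤29, 5·3+4·2=23≤24, objective 31.
Maximum is 38 at (m,n)=(4,1).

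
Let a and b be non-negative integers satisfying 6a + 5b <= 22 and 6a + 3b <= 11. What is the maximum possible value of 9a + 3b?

(a,b)=(1,1) is feasible, giving 12.
(a,b)=(1,0) is feasible, giving 9.
(a,b)=(0,2) is feasible, giving 6.
No feasible integer point exceeds 12.

12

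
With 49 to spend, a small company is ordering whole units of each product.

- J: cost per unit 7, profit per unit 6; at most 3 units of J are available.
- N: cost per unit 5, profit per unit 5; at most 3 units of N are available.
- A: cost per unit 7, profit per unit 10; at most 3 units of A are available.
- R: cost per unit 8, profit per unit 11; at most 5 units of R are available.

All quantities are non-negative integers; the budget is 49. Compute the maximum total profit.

65

A has the best ratio (10/7); taking only A gives at most 3×10 = 30 (stopped by the supply cap of 3).
Mixing does better — 1×A and 5×R: cost 47 ≤ 49, profit 1·10 + 5·11 = 65.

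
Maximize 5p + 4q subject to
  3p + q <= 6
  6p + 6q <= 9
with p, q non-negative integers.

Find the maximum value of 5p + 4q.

5

(p,q)=(1,0): 3·1+1·0=3≤6, 6·1+6·0=6≤9, objective 5.
(p,q)=(0,1): 3·0+1·1=1≤6, 6·0+6·1=6≤9, objective 4.
(p,q)=(0,0): 3·0+1·0=0≤6, 6·0+6·0=0≤9, objective 0.
Maximum is 5 at (p,q)=(1,0).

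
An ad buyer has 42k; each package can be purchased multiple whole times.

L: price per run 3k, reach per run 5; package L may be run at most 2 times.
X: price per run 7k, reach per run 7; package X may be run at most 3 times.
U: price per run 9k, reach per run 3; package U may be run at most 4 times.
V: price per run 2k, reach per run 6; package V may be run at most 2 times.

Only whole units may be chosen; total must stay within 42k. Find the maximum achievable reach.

46

V has the best ratio (6/2); taking only V gives at most 2×6 = 12 (stopped by the supply cap of 2).
Mixing does better — 2×L, 3×X, 1×U, and 2×V: price 40 ≤ 42, reach 2·5 + 3·7 + 1·3 + 2·6 = 46.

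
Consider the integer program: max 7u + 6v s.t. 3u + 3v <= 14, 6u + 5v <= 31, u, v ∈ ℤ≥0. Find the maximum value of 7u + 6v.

Relaxing integrality, the LP optimum is 32.67 at (u,v) = (4.67, 0), which is not an integer point.
(u,v)=(4,0): 3·4+3·0=12≤14, 6·4+5·0=24≤31, objective 28.
(u,v)=(3,1): 3·3+3·1=12≤14, 6·3+5·1=23≤31, objective 27.
(u,v)=(3,0): 3·3+3·0=9≤14, 6·3+5·0=18≤31, objective 21.
Maximum is 28 at (u,v)=(4,0).

28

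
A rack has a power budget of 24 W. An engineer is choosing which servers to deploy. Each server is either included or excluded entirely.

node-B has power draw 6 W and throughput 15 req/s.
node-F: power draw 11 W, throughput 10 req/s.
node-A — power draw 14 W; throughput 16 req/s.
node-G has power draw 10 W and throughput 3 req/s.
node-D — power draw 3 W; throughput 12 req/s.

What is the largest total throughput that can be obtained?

node-B + node-A + node-D: power draw 6 + 14 + 3 = 23 ≤ 24, throughput 15 + 16 + 12 = 43.
node-B + node-F + node-D: power draw 6 + 11 + 3 = 20 ≤ 24, throughput 15 + 10 + 12 = 37.
Best is node-B, node-A, and node-D with total throughput 43.

43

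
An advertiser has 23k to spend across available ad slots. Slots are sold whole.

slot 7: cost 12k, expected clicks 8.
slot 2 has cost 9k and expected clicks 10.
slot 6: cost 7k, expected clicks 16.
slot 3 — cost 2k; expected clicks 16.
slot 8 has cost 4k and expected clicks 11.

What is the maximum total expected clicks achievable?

53

This is an integer program with binary decision variables.
slot 2 + slot 6 + slot 3 + slot 8: cost 9 + 7 + 2 + 4 = 22 ≤ 23, expected clicks 10 + 16 + 16 + 11 = 53.
slot 6 + slot 3 + slot 8: cost 7 + 2 + 4 = 13 ≤ 23, expected clicks 16 + 16 + 11 = 43.
Best is slot 2, slot 6, slot 3, and slot 8 with total expected clicks 53.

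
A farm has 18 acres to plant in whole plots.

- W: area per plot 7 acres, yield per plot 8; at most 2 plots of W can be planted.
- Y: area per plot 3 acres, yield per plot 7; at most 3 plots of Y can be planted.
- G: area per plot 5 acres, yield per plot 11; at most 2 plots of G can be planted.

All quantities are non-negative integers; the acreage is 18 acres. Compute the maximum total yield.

2×Y and 2×G: area 16 ≤ 18, yield 2·7 + 2·11 = 36.
1×W, 2×Y, and 1×G: area 18 ≤ 18, yield 1·8 + 2·7 + 1·11 = 33.
Best is 36.

36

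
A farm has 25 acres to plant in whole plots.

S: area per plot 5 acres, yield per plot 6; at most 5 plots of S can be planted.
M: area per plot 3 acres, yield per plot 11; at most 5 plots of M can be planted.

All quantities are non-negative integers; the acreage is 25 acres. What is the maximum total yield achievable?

67

Take 2×S and 5×M: area 25 ≤ 25, yield 2·6 + 5·11 = 67.
M has the best ratio (11/3) and is taken to its limit of 5; remaining capacity is filled optimally with the others.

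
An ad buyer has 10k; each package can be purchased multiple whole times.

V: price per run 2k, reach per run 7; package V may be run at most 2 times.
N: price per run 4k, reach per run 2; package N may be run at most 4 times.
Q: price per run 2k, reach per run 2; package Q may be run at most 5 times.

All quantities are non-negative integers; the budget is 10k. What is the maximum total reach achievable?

20

2×V and 3×Q: price 10 ≤ 10, reach 2·7 + 3·2 = 20.
2×V and 2×Q: price 8 ≤ 10, reach 2·7 + 2·2 = 18.
Best is 20.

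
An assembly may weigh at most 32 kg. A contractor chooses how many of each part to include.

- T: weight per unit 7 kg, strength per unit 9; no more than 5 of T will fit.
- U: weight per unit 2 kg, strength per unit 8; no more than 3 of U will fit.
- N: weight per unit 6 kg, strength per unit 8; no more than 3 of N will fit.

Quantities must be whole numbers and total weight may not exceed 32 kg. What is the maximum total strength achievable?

U has the best ratio (8/2); taking only U gives at most 3×8 = 24 (stopped by the supply cap of 3).
Mixing does better — 2×T, 3×U, and 2×N: weight 32 ≤ 32, strength 2·9 + 3·8 + 2·8 = 58.

58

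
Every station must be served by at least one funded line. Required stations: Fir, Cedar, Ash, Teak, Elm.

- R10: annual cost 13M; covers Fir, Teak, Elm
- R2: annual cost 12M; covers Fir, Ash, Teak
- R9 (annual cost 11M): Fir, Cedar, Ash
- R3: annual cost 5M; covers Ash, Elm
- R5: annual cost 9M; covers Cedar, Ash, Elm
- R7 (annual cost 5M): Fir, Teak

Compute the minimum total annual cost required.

The greedy cost-per-new-station heuristic would pick R3, R7, and R5 for 19, but a cheaper cover exists.
Choose R5 and R7: together they cover Fir, Cedar, Ash, Teak, Elm — every station.
Total annual cost: 9 + 5 = 14.
No cover costs less than 14.

14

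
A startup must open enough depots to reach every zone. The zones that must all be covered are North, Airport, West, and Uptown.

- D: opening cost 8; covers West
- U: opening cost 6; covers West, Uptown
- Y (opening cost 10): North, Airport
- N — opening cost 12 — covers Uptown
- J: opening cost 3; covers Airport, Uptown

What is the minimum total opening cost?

16

The greedy cost-per-new-zone heuristic would pick J, U, and Y for 19, but a cheaper cover exists.
Choose U and Y: together they cover North, Airport, West, Uptown — every zone.
Total opening cost: 6 + 10 = 16.
No cover costs less than 16.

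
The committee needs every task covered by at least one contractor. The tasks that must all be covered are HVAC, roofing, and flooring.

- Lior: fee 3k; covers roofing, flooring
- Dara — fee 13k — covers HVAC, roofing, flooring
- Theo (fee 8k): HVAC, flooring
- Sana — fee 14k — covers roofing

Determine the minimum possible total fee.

11

Choose Lior and Theo: together they cover HVAC, roofing, flooring — every task.
Total fee: 3 + 8 = 11.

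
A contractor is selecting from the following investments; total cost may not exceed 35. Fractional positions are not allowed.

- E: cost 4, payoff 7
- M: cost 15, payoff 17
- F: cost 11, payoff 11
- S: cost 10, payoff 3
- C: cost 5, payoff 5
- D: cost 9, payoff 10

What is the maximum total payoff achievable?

Take E, M, F, and C: cost 4 + 15 + 11 + 5 = 35 ≤ 35, payoff 7 + 17 + 11 + 5 = 40.
No other feasible combination does better.

40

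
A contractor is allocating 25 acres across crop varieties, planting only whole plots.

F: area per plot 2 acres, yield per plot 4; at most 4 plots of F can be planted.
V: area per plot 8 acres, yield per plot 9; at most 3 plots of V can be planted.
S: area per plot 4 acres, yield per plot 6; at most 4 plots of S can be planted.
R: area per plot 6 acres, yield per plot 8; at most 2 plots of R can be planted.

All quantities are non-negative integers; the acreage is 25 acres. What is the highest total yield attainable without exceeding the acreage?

40

F has the best ratio (4/2); taking only F gives at most 4×4 = 16 (stopped by the supply cap of 4).
Mixing does better — 4×F and 4×S: area 24 ≤ 25, yield 4·4 + 4·6 = 40.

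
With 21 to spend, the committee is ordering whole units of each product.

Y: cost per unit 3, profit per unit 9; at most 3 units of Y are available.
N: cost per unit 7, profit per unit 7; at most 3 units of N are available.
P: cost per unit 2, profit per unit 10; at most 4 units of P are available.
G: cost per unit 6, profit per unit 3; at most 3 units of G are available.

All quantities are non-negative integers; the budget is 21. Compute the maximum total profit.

P has the best ratio (10/2); taking only P gives at most 4×10 = 40 (stopped by the supply cap of 4).
Mixing does better — 3×Y and 4×P: cost 17 ≤ 21, profit 3·9 + 4·10 = 67.

67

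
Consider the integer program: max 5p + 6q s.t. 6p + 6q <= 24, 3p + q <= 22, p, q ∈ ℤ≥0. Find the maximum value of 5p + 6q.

(p,q)=(0,4) is feasible, giving 24.
(p,q)=(1,3) is feasible, giving 23.
(p,q)=(0,3) is feasible, giving 18.
The best lattice point is (0,4), giving 24.

24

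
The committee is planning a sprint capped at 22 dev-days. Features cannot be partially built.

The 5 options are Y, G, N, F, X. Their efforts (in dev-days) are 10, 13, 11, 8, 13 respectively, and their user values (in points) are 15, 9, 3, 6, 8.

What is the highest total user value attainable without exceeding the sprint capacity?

Y + F: effort 10 + 8 = 18 ≤ 22, user value 15 + 6 = 21.
Y + N: effort 10 + 11 = 21 ≤ 22, user value 15 + 3 = 18.
Best is Y and F with total user value 21.

21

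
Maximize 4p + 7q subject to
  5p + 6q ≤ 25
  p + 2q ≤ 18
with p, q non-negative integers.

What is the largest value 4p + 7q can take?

(p,q)=(0,4): 5·0+6·4=24≤25, 1·0+2·4=8≤18, objective 28.
(p,q)=(1,3): 5·1+6·3=23≤25, 1·1+2·3=7≤18, objective 25.
(p,q)=(0,3): 5·0+6·3=18≤25, 1·0+2·3=6≤18, objective 21.
The best lattice point is (0,4), giving 28.

28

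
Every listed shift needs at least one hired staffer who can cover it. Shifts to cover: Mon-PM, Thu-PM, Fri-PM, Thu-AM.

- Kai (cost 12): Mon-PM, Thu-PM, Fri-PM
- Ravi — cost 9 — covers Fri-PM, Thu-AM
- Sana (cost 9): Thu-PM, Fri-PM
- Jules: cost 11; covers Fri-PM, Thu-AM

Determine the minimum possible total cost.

Choose Kai and Ravi: together they cover Mon-PM, Thu-PM, Fri-PM, Thu-AM — every shift.
Total cost: 12 + 9 = 21.
No cover costs less than 21.

21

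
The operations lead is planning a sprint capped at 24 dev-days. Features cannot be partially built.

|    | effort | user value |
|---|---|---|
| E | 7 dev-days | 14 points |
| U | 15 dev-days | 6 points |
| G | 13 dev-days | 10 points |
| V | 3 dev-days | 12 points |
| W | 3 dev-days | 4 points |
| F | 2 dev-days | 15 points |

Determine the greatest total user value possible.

Take E, V, W, and F: effort 7 + 3 + 3 + 2 = 15 ≤ 24, user value 14 + 12 + 4 + 15 = 45.
No other feasible combination does better.

45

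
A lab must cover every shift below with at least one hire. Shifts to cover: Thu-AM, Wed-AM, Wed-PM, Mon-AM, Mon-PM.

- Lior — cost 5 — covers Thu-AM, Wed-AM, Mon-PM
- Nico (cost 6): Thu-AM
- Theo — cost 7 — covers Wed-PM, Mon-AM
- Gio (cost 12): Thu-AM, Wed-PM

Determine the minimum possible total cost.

Choose Lior and Theo: together they cover Thu-AM, Wed-AM, Wed-PM, Mon-AM, Mon-PM — every shift.
Total cost: 5 + 7 = 12.

12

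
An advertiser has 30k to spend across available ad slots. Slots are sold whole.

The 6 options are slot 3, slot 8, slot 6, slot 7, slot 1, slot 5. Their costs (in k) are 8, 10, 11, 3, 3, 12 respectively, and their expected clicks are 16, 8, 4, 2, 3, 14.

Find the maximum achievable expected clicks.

38

This is an integer program with binary decision variables.
slot 3 + slot 8 + slot 5: cost 8 + 10 + 12 = 30 ≤ 30, expected clicks 16 + 8 + 14 = 38.
slot 3 + slot 1 + slot 5: cost 8 + 3 + 12 = 23 ≤ 30, expected clicks 16 + 3 + 14 = 33.
slot 3 + slot 7 + slot 1 + slot 5: cost 8 + 3 + 3 + 12 = 26 ≤ 30, expected clicks 16 + 2 + 3 + 14 = 35.
Best is slot 3, slot 8, and slot 5 with total expected clicks 38.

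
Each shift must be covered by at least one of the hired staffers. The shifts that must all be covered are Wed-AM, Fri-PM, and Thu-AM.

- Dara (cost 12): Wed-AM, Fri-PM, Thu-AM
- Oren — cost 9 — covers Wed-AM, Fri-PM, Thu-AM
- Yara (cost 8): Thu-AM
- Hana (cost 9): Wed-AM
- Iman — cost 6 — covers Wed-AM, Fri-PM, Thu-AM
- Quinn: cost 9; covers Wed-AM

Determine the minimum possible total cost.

Iman alone covers Wed-AM, Fri-PM, Thu-AM — every shift.
Total cost: 6.
No cover costs less than 6.

6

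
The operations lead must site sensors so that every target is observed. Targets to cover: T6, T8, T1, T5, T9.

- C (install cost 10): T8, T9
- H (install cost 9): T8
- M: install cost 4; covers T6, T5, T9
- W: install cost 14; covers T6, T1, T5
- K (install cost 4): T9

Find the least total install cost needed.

This is a weighted set-cover instance.
The greedy cost-per-new-target heuristic would pick M, H, and W for 27, but a cheaper cover exists.
Choose C and W: together they cover T6, T8, T1, T5, T9 — every target.
Total install cost: 10 + 14 = 24.
No cover costs less than 24.

24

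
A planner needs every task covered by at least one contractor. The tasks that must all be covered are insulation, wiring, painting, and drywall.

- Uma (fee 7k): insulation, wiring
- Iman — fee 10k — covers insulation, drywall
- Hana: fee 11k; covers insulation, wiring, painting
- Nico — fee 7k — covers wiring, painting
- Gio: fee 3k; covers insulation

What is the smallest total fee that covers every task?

17

This is a weighted set-cover instance.
The greedy cost-per-new-task heuristic would pick Gio, Nico, and Iman for 20, but a cheaper cover exists.
Choose Iman and Nico: together they cover insulation, wiring, painting, drywall — every task.
Total fee: 10 + 7 = 17.
No cover costs less than 17.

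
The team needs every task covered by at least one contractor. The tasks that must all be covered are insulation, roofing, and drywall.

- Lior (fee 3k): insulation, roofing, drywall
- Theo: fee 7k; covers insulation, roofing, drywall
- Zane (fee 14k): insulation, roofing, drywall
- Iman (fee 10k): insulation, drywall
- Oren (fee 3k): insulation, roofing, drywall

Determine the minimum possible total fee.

Lior alone covers insulation, roofing, drywall — every task.
Total fee: 3.
No cover costs less than 3.

3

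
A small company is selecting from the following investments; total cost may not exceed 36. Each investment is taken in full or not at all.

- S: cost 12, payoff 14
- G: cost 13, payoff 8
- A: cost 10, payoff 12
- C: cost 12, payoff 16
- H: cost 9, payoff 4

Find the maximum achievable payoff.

G + A + C: cost 13 + 10 + 12 = 35 ≤ 36, payoff 8 + 12 + 16 = 36.
S + C + H: cost 12 + 12 + 9 = 33 ≤ 36, payoff 14 + 16 + 4 = 34.
S + A + C: cost 12 + 10 + 12 = 34 ≤ 36, payoff 14 + 12 + 16 = 42.
Best is S, A, and C with total payoff 42.

42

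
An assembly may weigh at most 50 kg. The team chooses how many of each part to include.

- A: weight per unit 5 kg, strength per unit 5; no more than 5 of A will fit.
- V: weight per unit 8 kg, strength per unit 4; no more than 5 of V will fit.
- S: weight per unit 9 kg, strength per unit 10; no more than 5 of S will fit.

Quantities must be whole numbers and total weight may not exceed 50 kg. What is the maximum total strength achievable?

55

5×S: weight 45 ≤ 50, strength 5·10 = 50.
1×A and 5×S: weight 50 ≤ 50, strength 1·5 + 5·10 = 55.
Best is 55.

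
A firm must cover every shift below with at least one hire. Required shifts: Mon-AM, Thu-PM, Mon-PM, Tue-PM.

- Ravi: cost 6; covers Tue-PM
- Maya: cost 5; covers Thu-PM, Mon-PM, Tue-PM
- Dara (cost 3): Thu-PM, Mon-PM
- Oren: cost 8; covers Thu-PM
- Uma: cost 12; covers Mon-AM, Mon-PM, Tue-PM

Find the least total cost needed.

15

This is a weighted set-cover instance.
The greedy cost-per-new-shift heuristic would pick Dara, Maya, and Uma for 20, but a cheaper cover exists.
Choose Dara and Uma: together they cover Mon-AM, Thu-PM, Mon-PM, Tue-PM — every shift.
Total cost: 3 + 12 = 15.
No cover costs less than 15.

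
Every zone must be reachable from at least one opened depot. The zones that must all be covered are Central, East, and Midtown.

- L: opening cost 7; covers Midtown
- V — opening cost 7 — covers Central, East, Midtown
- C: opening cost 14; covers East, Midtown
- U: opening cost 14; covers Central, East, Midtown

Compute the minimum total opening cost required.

7

V alone covers Central, East, Midtown — every zone.
Total opening cost: 7.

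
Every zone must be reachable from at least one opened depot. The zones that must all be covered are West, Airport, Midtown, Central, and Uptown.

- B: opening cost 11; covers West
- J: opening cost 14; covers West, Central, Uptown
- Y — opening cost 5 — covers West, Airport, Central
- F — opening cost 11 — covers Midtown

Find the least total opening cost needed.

30

This is a weighted set-cover instance.
Choose J, Y, and F: together they cover West, Airport, Midtown, Central, Uptown — every zone.
Total opening cost: 14 + 5 + 11 = 30.
No cover costs less than 30.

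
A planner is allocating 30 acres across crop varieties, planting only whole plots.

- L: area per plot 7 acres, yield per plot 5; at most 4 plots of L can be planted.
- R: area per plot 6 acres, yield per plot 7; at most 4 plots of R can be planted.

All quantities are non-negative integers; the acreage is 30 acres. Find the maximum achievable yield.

4×R: area 24 ≤ 30, yield 4·7 = 28.
1×L and 3×R: area 25 ≤ 30, yield 1·5 + 3·7 = 26.
Best is 28.

28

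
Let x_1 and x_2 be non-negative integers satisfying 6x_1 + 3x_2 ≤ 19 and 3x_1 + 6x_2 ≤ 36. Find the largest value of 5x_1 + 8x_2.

48

The continuous relaxation peaks at (0.222, 5.89) with value 48.22; rounding to a feasible lattice point costs some objective.
(x_1,x_2)=(0,6): 6·0+3·6=18≤19, 3·0+6·6=36≤36, objective 48.
(x_1,x_2)=(0,5): 6·0+3·5=15≤19, 3·0+6·5=30≤36, objective 40.
The best lattice point is (0,6), giving 48.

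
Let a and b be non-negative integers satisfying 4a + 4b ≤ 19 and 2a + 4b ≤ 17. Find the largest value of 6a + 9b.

36

Relaxing integrality, the LP optimum is 39.75 at (a,b) = (1, 3.75), which is not an integer point.
(a,b)=(0,4): 4·0+4·4=16≤19, 2·0+4·4=16≤17, objective 36.
(a,b)=(1,3): 4·1+4·3=16≤19, 2·1+4·3=14≤17, objective 33.
(a,b)=(2,2): 4·2+4·2=16≤19, 2·2+4·2=12≤17, objective 30.
Maximum is 36 at (a,b)=(0,4).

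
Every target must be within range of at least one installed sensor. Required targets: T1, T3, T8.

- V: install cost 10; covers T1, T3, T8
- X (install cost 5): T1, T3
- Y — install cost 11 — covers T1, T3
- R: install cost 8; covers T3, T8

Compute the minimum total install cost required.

10

This is an integer covering problem.
The greedy cost-per-new-target heuristic would pick X and R for 13, but a cheaper cover exists.
V alone covers T1, T3, T8 — every target.
Total install cost: 10.
No cover costs less than 10.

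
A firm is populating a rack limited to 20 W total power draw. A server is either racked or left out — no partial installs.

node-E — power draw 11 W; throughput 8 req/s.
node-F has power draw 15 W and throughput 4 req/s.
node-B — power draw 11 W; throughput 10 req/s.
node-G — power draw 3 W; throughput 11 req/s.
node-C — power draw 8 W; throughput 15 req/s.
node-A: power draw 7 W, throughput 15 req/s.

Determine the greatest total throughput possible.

41

Allowing fractional choices, the relaxed optimum would be about 42.8, but servers are indivisible.
node-G + node-C + node-A: power draw 3 + 8 + 7 = 18 ≤ 20, throughput 11 + 15 + 15 = 41.
node-G + node-A: power draw 3 + 7 = 10 ≤ 20, throughput 11 + 15 = 26.
node-C + node-A: power draw 8 + 7 = 15 ≤ 20, throughput 15 + 15 = 30.
Best is node-G, node-C, and node-A with total throughput 41.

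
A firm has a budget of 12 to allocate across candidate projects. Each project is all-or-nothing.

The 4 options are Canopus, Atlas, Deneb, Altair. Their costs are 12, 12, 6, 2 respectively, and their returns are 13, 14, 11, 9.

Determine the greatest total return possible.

Treat it as a binary knapsack problem.
Deneb + Altair: cost 6 + 2 = 8 ≤ 12, return 11 + 9 = 20.
Atlas: cost 12 ≤ 12, return 14.
Best is Deneb and Altair with total return 20.

20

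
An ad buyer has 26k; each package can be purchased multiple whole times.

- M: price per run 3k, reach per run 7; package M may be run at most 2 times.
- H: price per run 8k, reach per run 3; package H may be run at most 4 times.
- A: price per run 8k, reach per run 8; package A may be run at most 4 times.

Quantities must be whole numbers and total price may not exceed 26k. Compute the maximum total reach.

2×M and 2×A: price 22 ≤ 26, reach 2·7 + 2·8 = 30.
2×M, 1×H, and 1×A: price 22 ≤ 26, reach 2·7 + 1·3 + 1·8 = 25.
Best is 30.

30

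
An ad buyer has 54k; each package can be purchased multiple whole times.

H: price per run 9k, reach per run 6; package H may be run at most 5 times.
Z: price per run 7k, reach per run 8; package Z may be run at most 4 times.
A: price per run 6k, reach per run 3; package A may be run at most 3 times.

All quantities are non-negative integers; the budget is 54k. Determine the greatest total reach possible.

47

2×H, 4×Z, and 1×A: price 52 ≤ 54, reach 2·6 + 4·8 + 1·3 = 47.
3×H, 3×Z, and 1×A: price 54 ≤ 54, reach 3·6 + 3·8 + 1·3 = 45.
Best is 47.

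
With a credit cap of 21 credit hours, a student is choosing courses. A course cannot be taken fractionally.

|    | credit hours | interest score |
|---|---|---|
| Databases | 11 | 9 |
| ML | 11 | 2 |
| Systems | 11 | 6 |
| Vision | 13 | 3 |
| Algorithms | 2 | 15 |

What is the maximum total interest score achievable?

This is a 0-1 knapsack instance.
Systems + Algorithms: credit hours 11 + 2 = 13 ≤ 21, interest score 6 + 15 = 21.
Databases + Algorithms: credit hours 11 + 2 = 13 ≤ 21, interest score 9 + 15 = 24.
Best is Databases and Algorithms with total interest score 24.

24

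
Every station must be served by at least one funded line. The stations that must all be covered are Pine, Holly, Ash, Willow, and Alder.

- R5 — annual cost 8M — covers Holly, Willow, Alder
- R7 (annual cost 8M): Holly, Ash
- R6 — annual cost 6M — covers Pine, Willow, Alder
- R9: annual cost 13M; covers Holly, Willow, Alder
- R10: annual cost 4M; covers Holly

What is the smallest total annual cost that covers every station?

14

This is an integer covering problem.
Choose R7 and R6: together they cover Pine, Holly, Ash, Willow, Alder — every station.
Total annual cost: 8 + 6 = 14.
No cover costs less than 14.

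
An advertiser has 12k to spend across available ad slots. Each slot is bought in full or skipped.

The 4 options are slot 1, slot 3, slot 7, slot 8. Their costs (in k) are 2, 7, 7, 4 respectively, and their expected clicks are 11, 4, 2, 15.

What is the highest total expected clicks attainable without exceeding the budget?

This is an integer program with binary decision variables.
slot 1 + slot 8: cost 2 + 4 = 6 ≤ 12, expected clicks 11 + 15 = 26.
slot 7 + slot 8: cost 7 + 4 = 11 ≤ 12, expected clicks 2 + 15 = 17.
slot 3 + slot 8: cost 7 + 4 = 11 ≤ 12, expected clicks 4 + 15 = 19.
Best is slot 1 and slot 8 with total expected clicks 26.

26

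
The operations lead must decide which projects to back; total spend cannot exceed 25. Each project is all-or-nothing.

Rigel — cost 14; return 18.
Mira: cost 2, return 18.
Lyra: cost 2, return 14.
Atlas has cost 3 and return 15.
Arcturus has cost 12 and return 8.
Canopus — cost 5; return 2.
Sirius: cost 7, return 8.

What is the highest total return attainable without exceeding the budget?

65

Take Rigel, Mira, Lyra, and Atlas: cost 14 + 2 + 2 + 3 = 21 ≤ 25, return 18 + 18 + 14 + 15 = 65.
No other feasible combination does better.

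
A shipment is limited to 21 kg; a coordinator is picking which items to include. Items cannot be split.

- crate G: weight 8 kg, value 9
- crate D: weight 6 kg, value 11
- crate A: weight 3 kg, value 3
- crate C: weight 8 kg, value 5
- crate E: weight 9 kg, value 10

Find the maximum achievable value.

24

This is an integer program with binary decision variables.
crate D + crate A + crate E: weight 6 + 3 + 9 = 18 ≤ 21, value 11 + 3 + 10 = 24.
crate G + crate D + crate A: weight 8 + 6 + 3 = 17 ≤ 21, value 9 + 11 + 3 = 23.
Best is crate D, crate A, and crate E with total value 24.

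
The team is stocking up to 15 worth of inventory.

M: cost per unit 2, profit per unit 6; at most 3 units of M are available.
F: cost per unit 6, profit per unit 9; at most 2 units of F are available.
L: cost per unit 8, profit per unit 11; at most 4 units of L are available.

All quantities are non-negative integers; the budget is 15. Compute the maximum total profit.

This is a bounded integer knapsack.
M has the best ratio (6/2); taking only M gives at most 3×6 = 18 (stopped by the supply cap of 3).
Mixing does better — 3×M and 1×L: cost 14 ≤ 15, profit 3·6 + 1·11 = 29.

29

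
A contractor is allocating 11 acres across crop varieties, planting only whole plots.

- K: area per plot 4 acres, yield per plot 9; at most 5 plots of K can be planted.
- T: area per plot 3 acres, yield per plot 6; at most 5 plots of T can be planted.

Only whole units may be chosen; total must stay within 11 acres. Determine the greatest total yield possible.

K has the best ratio (9/4); taking only K gives at most 2×9 = 18 (stopped by the area limit).
Mixing does better — 2×K and 1×T: area 11 ≤ 11, yield 2·9 + 1·6 = 24.

24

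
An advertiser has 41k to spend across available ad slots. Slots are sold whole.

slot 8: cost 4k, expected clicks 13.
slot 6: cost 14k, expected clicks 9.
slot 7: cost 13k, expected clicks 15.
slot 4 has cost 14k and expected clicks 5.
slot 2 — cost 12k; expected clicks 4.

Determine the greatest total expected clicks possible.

37

slot 8 + slot 7 + slot 4: cost 4 + 13 + 14 = 31 ≤ 41, expected clicks 13 + 15 + 5 = 33.
slot 8 + slot 6 + slot 7: cost 4 + 14 + 13 = 31 ≤ 41, expected clicks 13 + 9 + 15 = 37.
Best is slot 8, slot 6, and slot 7 with total expected clicks 37.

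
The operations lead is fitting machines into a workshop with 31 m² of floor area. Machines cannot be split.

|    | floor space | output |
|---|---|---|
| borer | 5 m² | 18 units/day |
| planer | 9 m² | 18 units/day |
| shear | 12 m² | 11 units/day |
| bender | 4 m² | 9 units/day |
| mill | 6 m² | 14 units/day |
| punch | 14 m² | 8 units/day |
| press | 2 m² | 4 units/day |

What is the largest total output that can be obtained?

63

Allowing fractional choices, the relaxed optimum would be about 67.6, but machines are indivisible.
borer + planer + bender + mill + press: floor space 5 + 9 + 4 + 6 + 2 = 26 ≤ 31, output 18 + 18 + 9 + 14 + 4 = 63.
borer + planer + bender + mill: floor space 5 + 9 + 4 + 6 = 24 ≤ 31, output 18 + 18 + 9 + 14 = 59.
borer + shear + bender + mill + press: floor space 5 + 12 + 4 + 6 + 2 = 29 ≤ 31, output 18 + 11 + 9 + 14 + 4 = 56.
Best is borer, planer, bender, mill, and press with total output 63.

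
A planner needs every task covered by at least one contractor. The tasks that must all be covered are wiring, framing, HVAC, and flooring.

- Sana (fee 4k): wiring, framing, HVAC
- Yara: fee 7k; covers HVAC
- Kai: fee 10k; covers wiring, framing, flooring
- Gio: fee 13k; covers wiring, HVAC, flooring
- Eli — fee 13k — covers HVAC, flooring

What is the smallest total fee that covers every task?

14

This is an integer covering problem.
Choose Sana and Kai: together they cover wiring, framing, HVAC, flooring — every task.
Total fee: 4 + 10 = 14.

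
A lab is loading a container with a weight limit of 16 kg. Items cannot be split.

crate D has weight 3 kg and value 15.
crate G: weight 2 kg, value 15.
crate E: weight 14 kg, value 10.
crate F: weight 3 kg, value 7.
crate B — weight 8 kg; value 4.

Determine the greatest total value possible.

Allowing fractional choices, the relaxed optimum would be about 42.7, but items are indivisible.
crate D + crate G + crate F + crate B: weight 3 + 2 + 3 + 8 = 16 ≤ 16, value 15 + 15 + 7 + 4 = 41.
crate D + crate G + crate F: weight 3 + 2 + 3 = 8 ≤ 16, value 15 + 15 + 7 = 37.
crate D + crate G + crate B: weight 3 + 2 + 8 = 13 ≤ 16, value 15 + 15 + 4 = 34.
Best is crate D, crate G, crate F, and crate B with total value 41.

41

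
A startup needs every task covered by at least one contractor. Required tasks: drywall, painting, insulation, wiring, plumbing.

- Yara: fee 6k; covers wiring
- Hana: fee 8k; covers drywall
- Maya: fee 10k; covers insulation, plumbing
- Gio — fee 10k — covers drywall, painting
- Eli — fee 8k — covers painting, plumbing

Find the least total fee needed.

26

Choose Yara, Maya, and Gio: together they cover drywall, painting, insulation, wiring, plumbing — every task.
Total fee: 6 + 10 + 10 = 26.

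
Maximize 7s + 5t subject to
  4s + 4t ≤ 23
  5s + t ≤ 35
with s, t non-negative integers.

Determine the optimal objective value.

The continuous relaxation peaks at (5.75, 0) with value 40.25; rounding to a feasible lattice point costs some objective.
(s,t)=(5,0): 4·5+4·0=20≤23, 5·5+1·0=25≤35, objective 35.
(s,t)=(4,1): 4·4+4·1=20≤23, 5·4+1·1=21≤35, objective 33.
(s,t)=(4,0): 4·4+4·0=16≤23, 5·4+1·0=20≤35, objective 28.
The best lattice point is (5,0), giving 35.

35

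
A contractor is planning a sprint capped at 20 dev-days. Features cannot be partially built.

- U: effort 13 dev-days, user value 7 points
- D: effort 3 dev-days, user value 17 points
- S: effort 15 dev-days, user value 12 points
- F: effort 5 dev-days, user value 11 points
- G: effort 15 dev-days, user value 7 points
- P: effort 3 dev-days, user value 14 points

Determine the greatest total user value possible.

42

Allowing fractional choices, the relaxed optimum would be about 49.2, but features are indivisible.
U + D + P: effort 13 + 3 + 3 = 19 ≤ 20, user value 7 + 17 + 14 = 38.
D + F + P: effort 3 + 5 + 3 = 11 ≤ 20, user value 17 + 11 + 14 = 42.
Best is D, F, and P with total user value 42.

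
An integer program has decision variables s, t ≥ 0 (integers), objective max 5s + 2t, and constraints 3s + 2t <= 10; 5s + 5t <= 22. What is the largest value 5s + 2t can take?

Relaxing integrality, the LP optimum is 16.67 at (s,t) = (3.33, 0), which is not an integer point.
(s,t)=(3,0) is feasible, giving 15.
(s,t)=(2,1) is feasible, giving 12.
(s,t)=(2,0) is feasible, giving 10.
Maximum is 15 at (s,t)=(3,0).

15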